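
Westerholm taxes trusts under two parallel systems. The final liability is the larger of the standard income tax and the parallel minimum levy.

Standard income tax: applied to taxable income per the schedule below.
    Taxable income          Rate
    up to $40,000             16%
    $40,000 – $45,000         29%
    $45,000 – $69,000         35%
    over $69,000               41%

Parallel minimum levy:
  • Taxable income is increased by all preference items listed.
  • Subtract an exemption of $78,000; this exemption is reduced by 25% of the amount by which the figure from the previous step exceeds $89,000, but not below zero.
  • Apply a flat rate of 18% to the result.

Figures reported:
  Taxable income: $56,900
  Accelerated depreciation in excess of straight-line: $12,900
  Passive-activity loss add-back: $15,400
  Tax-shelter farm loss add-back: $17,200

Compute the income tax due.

$12,015

Standard income tax:
  $40,000 × 16% = $6,400
  $5,000 × 29% = $1,450
  $11,900 × 35% = $4,165
  → $12,015

Parallel minimum levy:
  Adjusted income: $56,900 + $12,900 + $15,400 + $17,200 = $102,400
  Exemption: $78,000 − 25% × ($102,400 − $89,000) = $78,000 − $3,350 = $74,650
  Base: $102,400 − $74,650 = $27,750
  $27,750 × 18% = $4,995

$12,015 > $4,995, so the standard income tax governs.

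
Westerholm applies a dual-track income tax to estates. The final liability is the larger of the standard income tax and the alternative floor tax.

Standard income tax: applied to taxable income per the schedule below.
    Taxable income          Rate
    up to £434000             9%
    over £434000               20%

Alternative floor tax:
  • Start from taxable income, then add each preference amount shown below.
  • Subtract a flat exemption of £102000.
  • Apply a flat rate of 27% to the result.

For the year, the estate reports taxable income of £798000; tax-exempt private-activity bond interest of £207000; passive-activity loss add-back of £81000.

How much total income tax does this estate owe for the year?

£265680

Standard income tax:
  £434000 × 9% = £39060
  £364000 × 20% = £72800
  → £111860

Alternative floor tax:
  Adjusted income: £798000 + £207000 + £81000 = £1086000
  Less exemption £102000 → base £984000
  £984000 × 27% = £265680

£265680 > £111860, so the alternative floor tax is the binding amount.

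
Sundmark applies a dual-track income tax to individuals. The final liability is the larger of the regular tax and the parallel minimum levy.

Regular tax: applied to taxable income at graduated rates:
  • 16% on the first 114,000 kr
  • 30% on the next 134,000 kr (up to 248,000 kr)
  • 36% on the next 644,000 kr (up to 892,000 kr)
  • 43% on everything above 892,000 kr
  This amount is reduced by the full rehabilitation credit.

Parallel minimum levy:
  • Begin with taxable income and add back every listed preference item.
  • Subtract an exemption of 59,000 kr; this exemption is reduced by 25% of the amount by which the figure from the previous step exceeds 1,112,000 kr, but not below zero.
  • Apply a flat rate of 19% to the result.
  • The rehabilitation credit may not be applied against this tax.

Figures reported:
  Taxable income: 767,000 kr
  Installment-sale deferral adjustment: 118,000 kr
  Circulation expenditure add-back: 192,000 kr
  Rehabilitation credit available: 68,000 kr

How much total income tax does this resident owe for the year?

193,420 kr

Regular tax:
  114,000 kr × 16% = 18,240 kr
  134,000 kr × 30% = 40,200 kr
  519,000 kr × 36% = 186,840 kr
  → 245,280 kr
  Less rehabilitation credit 68,000 kr → 177,280 kr

Parallel minimum levy:
  Adjusted income: 767,000 kr + 118,000 kr + 192,000 kr = 1,077,000 kr
  Exemption: 1,077,000 kr ≤ 1,112,000 kr, so full 59,000 kr applies
  Base: 1,077,000 kr − 59,000 kr = 1,018,000 kr
  1,018,000 kr × 19% = 193,420 kr

193,420 kr > 177,280 kr, so the parallel minimum levy is the binding amount.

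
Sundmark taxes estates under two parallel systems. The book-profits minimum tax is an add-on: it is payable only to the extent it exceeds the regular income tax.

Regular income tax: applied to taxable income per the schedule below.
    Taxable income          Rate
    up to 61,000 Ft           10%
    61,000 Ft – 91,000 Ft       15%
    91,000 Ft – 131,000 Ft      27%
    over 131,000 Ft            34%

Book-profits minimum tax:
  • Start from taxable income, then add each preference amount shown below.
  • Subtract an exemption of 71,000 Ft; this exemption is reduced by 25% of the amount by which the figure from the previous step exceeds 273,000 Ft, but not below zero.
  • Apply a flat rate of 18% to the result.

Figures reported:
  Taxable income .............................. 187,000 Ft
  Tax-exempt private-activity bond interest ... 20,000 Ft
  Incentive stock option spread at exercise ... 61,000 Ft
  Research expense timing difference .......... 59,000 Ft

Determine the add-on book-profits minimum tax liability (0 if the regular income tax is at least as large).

8,070 Ft

Book-profits minimum tax:
  Adjusted income: 187,000 Ft + 20,000 Ft + 61,000 Ft + 59,000 Ft = 327,000 Ft
  Exemption: 71,000 Ft − 25% × (327,000 Ft − 273,000 Ft) = 71,000 Ft − 13,500 Ft = 57,500 Ft
  Base: 327,000 Ft − 57,500 Ft = 269,500 Ft
  269,500 Ft × 18% = 48,510 Ft

Regular income tax:
  61,000 Ft × 10% = 6,100 Ft
  30,000 Ft × 15% = 4,500 Ft
  40,000 Ft × 27% = 10,800 Ft
  56,000 Ft × 34% = 19,040 Ft
  → 40,440 Ft

Excess of book-profits minimum tax over regular income tax: 48,510 Ft − 40,440 Ft = 8,070 Ft.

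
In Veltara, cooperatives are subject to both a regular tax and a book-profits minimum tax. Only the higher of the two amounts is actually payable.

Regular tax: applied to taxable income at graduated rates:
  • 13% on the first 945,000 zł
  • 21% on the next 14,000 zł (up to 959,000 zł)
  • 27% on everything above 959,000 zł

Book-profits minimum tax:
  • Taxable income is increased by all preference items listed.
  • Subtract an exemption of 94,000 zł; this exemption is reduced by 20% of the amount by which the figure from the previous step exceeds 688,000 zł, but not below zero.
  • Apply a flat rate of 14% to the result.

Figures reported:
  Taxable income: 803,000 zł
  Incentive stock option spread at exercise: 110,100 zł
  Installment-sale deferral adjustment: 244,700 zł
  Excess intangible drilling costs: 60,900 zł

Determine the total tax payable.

170,618 zł

Book-profits minimum tax:
  Adjusted income: 803,000 zł + 110,100 zł + 244,700 zł + 60,900 zł = 1,218,700 zł
  Exemption: 20% × (1,218,700 zł − 688,000 zł) = 106,140 zł ≥ 94,000 zł, so the exemption is fully phased out
  Base: 1,218,700 zł − 0 zł = 1,218,700 zł
  1,218,700 zł × 14% = 170,618 zł

Regular tax:
  803,000 zł × 13% = 104,390 zł

170,618 zł > 104,390 zł, so the book-profits minimum tax is the binding amount.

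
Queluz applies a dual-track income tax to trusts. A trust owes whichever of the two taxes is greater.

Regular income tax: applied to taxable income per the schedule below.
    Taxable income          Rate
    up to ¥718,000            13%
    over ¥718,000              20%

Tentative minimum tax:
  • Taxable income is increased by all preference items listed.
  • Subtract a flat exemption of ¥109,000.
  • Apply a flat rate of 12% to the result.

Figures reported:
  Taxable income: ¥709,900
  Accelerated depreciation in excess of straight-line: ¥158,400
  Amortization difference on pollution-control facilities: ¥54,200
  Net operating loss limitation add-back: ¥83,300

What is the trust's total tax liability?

Tentative minimum tax:
  Adjusted income: ¥709,900 + ¥158,400 + ¥54,200 + ¥83,300 = ¥1,005,800
  Less exemption ¥109,000 → base ¥896,800
  ¥896,800 × 12% = ¥107,616

Regular income tax:
  ¥709,900 × 13% = ¥92,287

¥107,616 > ¥92,287, so the tentative minimum tax is the binding amount.

¥107,616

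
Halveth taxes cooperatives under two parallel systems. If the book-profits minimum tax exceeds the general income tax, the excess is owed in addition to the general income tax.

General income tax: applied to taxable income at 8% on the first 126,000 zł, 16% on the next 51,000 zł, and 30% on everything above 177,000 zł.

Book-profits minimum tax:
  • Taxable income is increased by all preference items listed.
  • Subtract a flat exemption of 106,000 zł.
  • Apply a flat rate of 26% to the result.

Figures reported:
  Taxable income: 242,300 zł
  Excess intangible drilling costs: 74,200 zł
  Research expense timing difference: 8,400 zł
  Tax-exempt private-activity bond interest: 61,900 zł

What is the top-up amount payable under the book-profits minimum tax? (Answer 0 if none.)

General income tax:
  126,000 zł × 8% = 10,080 zł
  51,000 zł × 16% = 8,160 zł
  65,300 zł × 30% = 19,590 zł
  → 37,830 zł

Book-profits minimum tax:
  Adjusted income: 242,300 zł + 74,200 zł + 8,400 zł + 61,900 zł = 386,800 zł
  Less exemption 106,000 zł → base 280,800 zł
  280,800 zł × 26% = 73,008 zł

Excess of book-profits minimum tax over general income tax: 73,008 zł − 37,830 zł = 35,178 zł.

35,178 zł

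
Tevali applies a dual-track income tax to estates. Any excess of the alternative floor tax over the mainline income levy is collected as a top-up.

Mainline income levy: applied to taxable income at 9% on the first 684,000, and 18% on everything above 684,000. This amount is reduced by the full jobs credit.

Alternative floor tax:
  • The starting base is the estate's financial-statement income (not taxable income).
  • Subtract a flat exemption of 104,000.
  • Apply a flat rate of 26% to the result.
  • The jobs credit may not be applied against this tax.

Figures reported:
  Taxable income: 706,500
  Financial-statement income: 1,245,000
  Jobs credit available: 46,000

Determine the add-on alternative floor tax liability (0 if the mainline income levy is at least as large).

Mainline income levy:
  684,000 × 9% = 61,560
  22,500 × 18% = 4,050
  → 65,610
  Less jobs credit 46,000 → 19,610

Alternative floor tax:
  Base (financial-statement income): 1,245,000
  Less exemption 104,000 → base 1,141,000
  1,141,000 × 26% = 296,660

Excess of alternative floor tax over mainline income levy: 296,660 − 19,610 = 277,050.

277,050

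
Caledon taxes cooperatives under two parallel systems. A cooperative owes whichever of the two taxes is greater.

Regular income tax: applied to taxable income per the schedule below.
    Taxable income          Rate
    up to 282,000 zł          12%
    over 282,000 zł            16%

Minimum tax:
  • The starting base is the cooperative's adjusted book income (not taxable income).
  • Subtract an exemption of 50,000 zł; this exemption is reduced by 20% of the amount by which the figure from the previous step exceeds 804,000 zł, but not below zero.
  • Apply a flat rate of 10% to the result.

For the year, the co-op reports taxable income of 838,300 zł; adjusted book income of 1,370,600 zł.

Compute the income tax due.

Regular income tax:
  282,000 zł × 12% = 33,840 zł
  556,300 zł × 16% = 89,008 zł
  → 122,848 zł

Minimum tax:
  Base (adjusted book income): 1,370,600 zł
  Exemption: 20% × (1,370,600 zł − 804,000 zł) = 113,320 zł ≥ 50,000 zł, so the exemption is fully phased out
  Base: 1,370,600 zł − 0 zł = 1,370,600 zł
  1,370,600 zł × 10% = 137,060 zł

137,060 zł > 122,848 zł, so the minimum tax is the binding amount.

137,060 zł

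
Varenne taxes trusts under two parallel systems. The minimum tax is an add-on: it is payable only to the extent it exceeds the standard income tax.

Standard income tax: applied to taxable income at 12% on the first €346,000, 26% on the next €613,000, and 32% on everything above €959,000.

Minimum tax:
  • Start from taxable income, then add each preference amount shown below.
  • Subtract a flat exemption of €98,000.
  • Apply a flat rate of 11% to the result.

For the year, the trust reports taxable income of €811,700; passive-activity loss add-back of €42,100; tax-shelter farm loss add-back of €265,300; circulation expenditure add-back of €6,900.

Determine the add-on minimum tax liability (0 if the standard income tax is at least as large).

Standard income tax:
  €346,000 × 12% = €41,520
  €465,700 × 26% = €121,082
  → €162,602

Minimum tax:
  Adjusted income: €811,700 + €42,100 + €265,300 + €6,900 = €1,126,000
  Less exemption €98,000 → base €1,028,000
  €1,028,000 × 11% = €113,080

€113,080 ≤ €162,602, so no add-on is due.

€0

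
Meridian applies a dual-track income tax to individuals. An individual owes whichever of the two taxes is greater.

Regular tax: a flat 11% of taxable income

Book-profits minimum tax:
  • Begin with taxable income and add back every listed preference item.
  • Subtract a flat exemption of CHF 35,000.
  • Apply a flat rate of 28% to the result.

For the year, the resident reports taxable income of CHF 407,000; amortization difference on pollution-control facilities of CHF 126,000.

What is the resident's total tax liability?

CHF 139,440

Regular tax:
  CHF 407,000 × 11% = CHF 44,770

Book-profits minimum tax:
  Adjusted income: CHF 407,000 + CHF 126,000 = CHF 533,000
  Less exemption CHF 35,000 → base CHF 498,000
  CHF 498,000 × 28% = CHF 139,440

CHF 139,440 > CHF 44,770, so the book-profits minimum tax is the binding amount.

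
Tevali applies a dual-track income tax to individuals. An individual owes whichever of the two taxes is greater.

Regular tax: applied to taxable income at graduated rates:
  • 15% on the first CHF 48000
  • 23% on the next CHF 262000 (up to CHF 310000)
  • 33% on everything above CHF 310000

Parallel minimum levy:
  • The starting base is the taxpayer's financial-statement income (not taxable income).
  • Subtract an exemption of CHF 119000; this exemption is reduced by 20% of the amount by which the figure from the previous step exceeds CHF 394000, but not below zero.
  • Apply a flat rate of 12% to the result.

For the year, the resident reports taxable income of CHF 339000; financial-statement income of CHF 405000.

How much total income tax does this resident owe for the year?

CHF 77030

Regular tax:
  CHF 48000 × 15% = CHF 7200
  CHF 262000 × 23% = CHF 60260
  CHF 29000 × 33% = CHF 9570
  → CHF 77030

Parallel minimum levy:
  Base (financial-statement income): CHF 405000
  Exemption: CHF 119000 − 20% × (CHF 405000 − CHF 394000) = CHF 119000 − CHF 2200 = CHF 116800
  Base: CHF 405000 − CHF 116800 = CHF 288200
  CHF 288200 × 12% = CHF 34584

CHF 77030 > CHF 34584, so the regular tax governs.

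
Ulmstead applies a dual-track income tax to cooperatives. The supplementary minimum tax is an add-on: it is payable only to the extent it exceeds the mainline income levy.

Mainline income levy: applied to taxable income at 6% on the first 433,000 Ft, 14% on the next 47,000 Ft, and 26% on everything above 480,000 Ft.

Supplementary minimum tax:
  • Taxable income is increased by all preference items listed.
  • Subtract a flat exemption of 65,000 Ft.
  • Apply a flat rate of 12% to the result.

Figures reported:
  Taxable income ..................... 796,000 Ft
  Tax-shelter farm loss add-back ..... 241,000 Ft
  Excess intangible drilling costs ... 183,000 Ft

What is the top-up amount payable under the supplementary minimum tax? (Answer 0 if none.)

Mainline income levy:
  433,000 Ft × 6% = 25,980 Ft
  47,000 Ft × 14% = 6,580 Ft
  316,000 Ft × 26% = 82,160 Ft
  → 114,720 Ft

Supplementary minimum tax:
  Adjusted income: 796,000 Ft + 241,000 Ft + 183,000 Ft = 1,220,000 Ft
  Less exemption 65,000 Ft → base 1,155,000 Ft
  1,155,000 Ft × 12% = 138,600 Ft

Excess of supplementary minimum tax over mainline income levy: 138,600 Ft − 114,720 Ft = 23,880 Ft.

23,880 Ft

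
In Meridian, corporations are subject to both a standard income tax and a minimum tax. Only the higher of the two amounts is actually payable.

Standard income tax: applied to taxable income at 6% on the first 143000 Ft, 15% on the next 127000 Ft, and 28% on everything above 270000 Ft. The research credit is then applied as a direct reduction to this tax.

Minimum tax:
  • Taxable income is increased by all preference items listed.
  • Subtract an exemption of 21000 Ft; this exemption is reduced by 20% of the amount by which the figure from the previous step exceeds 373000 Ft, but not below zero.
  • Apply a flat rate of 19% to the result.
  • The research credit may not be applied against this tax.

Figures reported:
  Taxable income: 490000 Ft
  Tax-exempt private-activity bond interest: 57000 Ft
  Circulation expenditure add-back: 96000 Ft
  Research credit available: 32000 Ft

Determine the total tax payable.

122170 Ft

Standard income tax:
  143000 Ft × 6% = 8580 Ft
  127000 Ft × 15% = 19050 Ft
  220000 Ft × 28% = 61600 Ft
  → 89230 Ft
  Less research credit 32000 Ft → 57230 Ft

Minimum tax:
  Adjusted income: 490000 Ft + 57000 Ft + 96000 Ft = 643000 Ft
  Exemption: 20% × (643000 Ft − 373000 Ft) = 54000 Ft ≥ 21000 Ft, so the exemption is fully phased out
  Base: 643000 Ft − 0 Ft = 643000 Ft
  643000 Ft × 19% = 122170 Ft

122170 Ft > 57230 Ft, so the minimum tax is the binding amount.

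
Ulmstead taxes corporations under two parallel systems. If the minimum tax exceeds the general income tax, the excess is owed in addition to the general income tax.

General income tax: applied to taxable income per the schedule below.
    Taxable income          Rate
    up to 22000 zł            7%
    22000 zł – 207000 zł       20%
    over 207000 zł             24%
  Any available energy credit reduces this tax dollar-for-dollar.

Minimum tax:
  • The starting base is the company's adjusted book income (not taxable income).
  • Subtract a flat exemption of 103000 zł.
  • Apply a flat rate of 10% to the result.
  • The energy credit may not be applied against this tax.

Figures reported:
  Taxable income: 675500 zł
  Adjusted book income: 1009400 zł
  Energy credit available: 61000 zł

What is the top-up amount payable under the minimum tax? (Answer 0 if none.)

Minimum tax:
  Base (adjusted book income): 1009400 zł
  Less exemption 103000 zł → base 906400 zł
  906400 zł × 10% = 90640 zł

General income tax:
  22000 zł × 7% = 1540 zł
  185000 zł × 20% = 37000 zł
  468500 zł × 24% = 112440 zł
  → 150980 zł
  Less energy credit 61000 zł → 89980 zł

Excess of minimum tax over general income tax: 90640 zł − 89980 zł = 660 zł.

660 zł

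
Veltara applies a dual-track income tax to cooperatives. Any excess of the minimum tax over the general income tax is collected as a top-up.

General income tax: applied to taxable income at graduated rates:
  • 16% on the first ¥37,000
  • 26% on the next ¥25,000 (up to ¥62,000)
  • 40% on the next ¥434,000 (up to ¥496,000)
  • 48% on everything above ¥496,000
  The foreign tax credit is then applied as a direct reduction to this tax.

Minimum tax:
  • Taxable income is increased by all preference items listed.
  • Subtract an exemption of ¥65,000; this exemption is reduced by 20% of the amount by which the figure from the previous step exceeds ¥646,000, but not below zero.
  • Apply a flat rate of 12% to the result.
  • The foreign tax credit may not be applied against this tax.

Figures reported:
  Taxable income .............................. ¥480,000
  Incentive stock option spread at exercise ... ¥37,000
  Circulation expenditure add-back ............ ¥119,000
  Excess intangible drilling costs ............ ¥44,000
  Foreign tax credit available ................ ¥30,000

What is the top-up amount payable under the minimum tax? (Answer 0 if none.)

General income tax:
  ¥37,000 × 16% = ¥5,920
  ¥25,000 × 26% = ¥6,500
  ¥418,000 × 40% = ¥167,200
  → ¥179,620
  Less foreign tax credit ¥30,000 → ¥149,620

Minimum tax:
  Adjusted income: ¥480,000 + ¥37,000 + ¥119,000 + ¥44,000 = ¥680,000
  Exemption: ¥65,000 − 20% × (¥680,000 − ¥646,000) = ¥65,000 − ¥6,800 = ¥58,200
  Base: ¥680,000 − ¥58,200 = ¥621,800
  ¥621,800 × 12% = ¥74,616

¥74,616 ≤ ¥149,620, so no add-on is due.

¥0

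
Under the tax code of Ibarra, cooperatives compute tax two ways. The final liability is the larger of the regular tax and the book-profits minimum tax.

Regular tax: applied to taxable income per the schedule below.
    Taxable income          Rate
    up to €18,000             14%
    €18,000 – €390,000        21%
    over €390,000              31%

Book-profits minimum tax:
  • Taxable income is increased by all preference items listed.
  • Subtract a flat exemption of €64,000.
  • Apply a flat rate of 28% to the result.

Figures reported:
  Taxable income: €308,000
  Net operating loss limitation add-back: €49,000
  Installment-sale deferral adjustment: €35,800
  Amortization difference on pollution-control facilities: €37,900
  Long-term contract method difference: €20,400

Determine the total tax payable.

€108,388

Regular tax:
  €18,000 × 14% = €2,520
  €290,000 × 21% = €60,900
  → €63,420

Book-profits minimum tax:
  Adjusted income: €308,000 + €49,000 + €35,800 + €37,900 + €20,400 = €451,100
  Less exemption €64,000 → base €387,100
  €387,100 × 28% = €108,388

€108,388 > €63,420, so the book-profits minimum tax is the binding amount.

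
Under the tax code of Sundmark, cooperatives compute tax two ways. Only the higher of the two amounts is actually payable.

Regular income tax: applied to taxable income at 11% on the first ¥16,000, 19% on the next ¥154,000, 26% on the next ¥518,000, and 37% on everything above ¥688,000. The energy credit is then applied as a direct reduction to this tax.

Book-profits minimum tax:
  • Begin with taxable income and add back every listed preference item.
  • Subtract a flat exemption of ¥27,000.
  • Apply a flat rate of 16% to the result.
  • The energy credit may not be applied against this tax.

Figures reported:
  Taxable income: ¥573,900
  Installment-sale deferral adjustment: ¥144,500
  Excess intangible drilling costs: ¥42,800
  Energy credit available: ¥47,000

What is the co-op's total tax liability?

Regular income tax:
  ¥16,000 × 11% = ¥1,760
  ¥154,000 × 19% = ¥29,260
  ¥403,900 × 26% = ¥105,014
  → ¥136,034
  Less energy credit ¥47,000 → ¥89,034

Book-profits minimum tax:
  Adjusted income: ¥573,900 + ¥144,500 + ¥42,800 = ¥761,200
  Less exemption ¥27,000 → base ¥734,200
  ¥734,200 × 16% = ¥117,472

¥117,472 > ¥89,034, so the book-profits minimum tax is the binding amount.

¥117,472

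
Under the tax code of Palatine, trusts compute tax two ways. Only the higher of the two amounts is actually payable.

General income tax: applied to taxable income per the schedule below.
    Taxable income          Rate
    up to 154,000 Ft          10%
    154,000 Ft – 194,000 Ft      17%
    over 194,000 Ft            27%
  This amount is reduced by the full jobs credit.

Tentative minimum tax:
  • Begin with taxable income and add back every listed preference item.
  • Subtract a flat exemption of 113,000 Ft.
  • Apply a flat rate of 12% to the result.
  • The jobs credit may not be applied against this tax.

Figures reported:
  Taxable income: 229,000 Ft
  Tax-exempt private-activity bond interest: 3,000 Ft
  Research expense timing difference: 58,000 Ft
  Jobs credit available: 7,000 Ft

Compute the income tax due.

24,650 Ft

Tentative minimum tax:
  Adjusted income: 229,000 Ft + 3,000 Ft + 58,000 Ft = 290,000 Ft
  Less exemption 113,000 Ft → base 177,000 Ft
  177,000 Ft × 12% = 21,240 Ft

General income tax:
  154,000 Ft × 10% = 15,400 Ft
  40,000 Ft × 17% = 6,800 Ft
  35,000 Ft × 27% = 9,450 Ft
  → 31,650 Ft
  Less jobs credit 7,000 Ft → 24,650 Ft

24,650 Ft > 21,240 Ft, so the general income tax governs.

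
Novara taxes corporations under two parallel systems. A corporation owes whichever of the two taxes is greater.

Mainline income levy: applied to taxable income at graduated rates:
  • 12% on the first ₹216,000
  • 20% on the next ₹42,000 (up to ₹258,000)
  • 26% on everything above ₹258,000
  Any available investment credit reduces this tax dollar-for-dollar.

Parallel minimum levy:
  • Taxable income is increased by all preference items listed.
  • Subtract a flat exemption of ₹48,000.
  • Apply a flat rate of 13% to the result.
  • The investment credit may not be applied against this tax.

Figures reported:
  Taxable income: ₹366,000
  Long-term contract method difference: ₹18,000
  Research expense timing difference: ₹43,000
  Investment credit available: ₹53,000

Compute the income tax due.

₹49,270

Mainline income levy:
  ₹216,000 × 12% = ₹25,920
  ₹42,000 × 20% = ₹8,400
  ₹108,000 × 26% = ₹28,080
  → ₹62,400
  Less investment credit ₹53,000 → ₹9,400

Parallel minimum levy:
  Adjusted income: ₹366,000 + ₹18,000 + ₹43,000 = ₹427,000
  Less exemption ₹48,000 → base ₹379,000
  ₹379,000 × 13% = ₹49,270

₹49,270 > ₹9,400, so the parallel minimum levy is the binding amount.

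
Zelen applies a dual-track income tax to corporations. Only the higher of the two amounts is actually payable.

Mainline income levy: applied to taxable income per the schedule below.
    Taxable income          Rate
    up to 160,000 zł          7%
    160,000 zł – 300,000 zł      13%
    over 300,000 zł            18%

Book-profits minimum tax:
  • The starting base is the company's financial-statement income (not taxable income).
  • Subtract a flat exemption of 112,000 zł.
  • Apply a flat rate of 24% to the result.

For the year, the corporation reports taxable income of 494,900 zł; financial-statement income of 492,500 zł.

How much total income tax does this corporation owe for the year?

91,320 zł

Mainline income levy:
  160,000 zł × 7% = 11,200 zł
  140,000 zł × 13% = 18,200 zł
  194,900 zł × 18% = 35,082 zł
  → 64,482 zł

Book-profits minimum tax:
  Base (financial-statement income): 492,500 zł
  Less exemption 112,000 zł → base 380,500 zł
  380,500 zł × 24% = 91,320 zł

91,320 zł > 64,482 zł, so the book-profits minimum tax is the binding amount.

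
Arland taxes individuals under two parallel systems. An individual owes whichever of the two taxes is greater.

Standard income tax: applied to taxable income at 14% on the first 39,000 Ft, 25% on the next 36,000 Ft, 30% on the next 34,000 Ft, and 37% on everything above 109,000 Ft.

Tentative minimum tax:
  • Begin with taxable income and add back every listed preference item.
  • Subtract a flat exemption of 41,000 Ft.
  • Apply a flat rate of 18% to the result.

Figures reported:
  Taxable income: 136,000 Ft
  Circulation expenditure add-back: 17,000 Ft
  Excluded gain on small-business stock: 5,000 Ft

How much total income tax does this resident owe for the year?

34,650 Ft

Tentative minimum tax:
  Adjusted income: 136,000 Ft + 17,000 Ft + 5,000 Ft = 158,000 Ft
  Less exemption 41,000 Ft → base 117,000 Ft
  117,000 Ft × 18% = 21,060 Ft

Standard income tax:
  39,000 Ft × 14% = 5,460 Ft
  36,000 Ft × 25% = 9,000 Ft
  34,000 Ft × 30% = 10,200 Ft
  27,000 Ft × 37% = 9,990 Ft
  → 34,650 Ft

34,650 Ft > 21,060 Ft, so the standard income tax governs.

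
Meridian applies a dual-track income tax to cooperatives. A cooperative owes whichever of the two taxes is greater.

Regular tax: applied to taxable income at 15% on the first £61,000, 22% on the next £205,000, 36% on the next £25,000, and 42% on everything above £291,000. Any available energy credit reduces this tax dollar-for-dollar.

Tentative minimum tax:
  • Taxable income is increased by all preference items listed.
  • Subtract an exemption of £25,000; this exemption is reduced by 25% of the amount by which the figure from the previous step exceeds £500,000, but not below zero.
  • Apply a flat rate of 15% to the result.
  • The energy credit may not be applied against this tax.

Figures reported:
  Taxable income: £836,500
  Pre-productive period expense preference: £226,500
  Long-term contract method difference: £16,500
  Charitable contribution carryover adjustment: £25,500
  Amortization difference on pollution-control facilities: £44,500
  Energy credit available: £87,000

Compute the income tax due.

Regular tax:
  £61,000 × 15% = £9,150
  £205,000 × 22% = £45,100
  £25,000 × 36% = £9,000
  £545,500 × 42% = £229,110
  → £292,360
  Less energy credit £87,000 → £205,360

Tentative minimum tax:
  Adjusted income: £836,500 + £226,500 + £16,500 + £25,500 + £44,500 = £1,149,500
  Exemption: 25% × (£1,149,500 − £500,000) = £162,375 ≥ £25,000, so the exemption is fully phased out
  Base: £1,149,500 − £0 = £1,149,500
  £1,149,500 × 15% = £172,425

£205,360 > £172,425, so the regular tax governs.

£205,360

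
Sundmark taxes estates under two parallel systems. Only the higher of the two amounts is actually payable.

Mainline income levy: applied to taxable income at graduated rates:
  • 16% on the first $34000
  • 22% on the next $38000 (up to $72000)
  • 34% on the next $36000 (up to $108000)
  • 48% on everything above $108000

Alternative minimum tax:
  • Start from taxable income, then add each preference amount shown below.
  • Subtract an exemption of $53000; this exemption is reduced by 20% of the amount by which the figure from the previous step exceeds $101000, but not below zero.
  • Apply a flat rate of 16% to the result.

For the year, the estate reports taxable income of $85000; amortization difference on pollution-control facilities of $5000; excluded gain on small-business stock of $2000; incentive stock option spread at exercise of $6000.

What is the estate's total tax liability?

Alternative minimum tax:
  Adjusted income: $85000 + $5000 + $2000 + $6000 = $98000
  Exemption: $98000 ≤ $101000, so full $53000 applies
  Base: $98000 − $53000 = $45000
  $45000 × 16% = $7200

Mainline income levy:
  $34000 × 16% = $5440
  $38000 × 22% = $8360
  $13000 × 34% = $4420
  → $18220

$18220 > $7200, so the mainline income levy governs.

$18220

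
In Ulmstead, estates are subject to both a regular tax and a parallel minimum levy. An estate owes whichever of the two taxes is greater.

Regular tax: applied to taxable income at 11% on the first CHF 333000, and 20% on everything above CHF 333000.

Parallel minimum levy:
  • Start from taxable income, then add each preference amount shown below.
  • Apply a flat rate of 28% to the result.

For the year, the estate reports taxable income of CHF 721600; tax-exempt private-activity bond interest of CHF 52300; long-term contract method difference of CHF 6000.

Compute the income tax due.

Regular tax:
  CHF 333000 × 11% = CHF 36630
  CHF 388600 × 20% = CHF 77720
  → CHF 114350

Parallel minimum levy:
  Adjusted income: CHF 721600 + CHF 52300 + CHF 6000 = CHF 779900
  CHF 779900 × 28% = CHF 218372

CHF 218372 > CHF 114350, so the parallel minimum levy is the binding amount.

CHF 218372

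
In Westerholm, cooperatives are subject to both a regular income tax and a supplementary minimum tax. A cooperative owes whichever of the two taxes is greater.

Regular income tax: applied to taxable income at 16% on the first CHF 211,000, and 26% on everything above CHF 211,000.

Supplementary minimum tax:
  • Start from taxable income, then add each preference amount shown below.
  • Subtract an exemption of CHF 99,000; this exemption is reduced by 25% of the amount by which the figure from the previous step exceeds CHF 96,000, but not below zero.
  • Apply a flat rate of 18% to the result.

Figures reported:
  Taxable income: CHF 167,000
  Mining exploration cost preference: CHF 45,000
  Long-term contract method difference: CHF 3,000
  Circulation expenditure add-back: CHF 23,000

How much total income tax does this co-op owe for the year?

Supplementary minimum tax:
  Adjusted income: CHF 167,000 + CHF 45,000 + CHF 3,000 + CHF 23,000 = CHF 238,000
  Exemption: CHF 99,000 − 25% × (CHF 238,000 − CHF 96,000) = CHF 99,000 − CHF 35,500 = CHF 63,500
  Base: CHF 238,000 − CHF 63,500 = CHF 174,500
  CHF 174,500 × 18% = CHF 31,410

Regular income tax:
  CHF 167,000 × 16% = CHF 26,720

CHF 31,410 > CHF 26,720, so the supplementary minimum tax is the binding amount.

CHF 31,410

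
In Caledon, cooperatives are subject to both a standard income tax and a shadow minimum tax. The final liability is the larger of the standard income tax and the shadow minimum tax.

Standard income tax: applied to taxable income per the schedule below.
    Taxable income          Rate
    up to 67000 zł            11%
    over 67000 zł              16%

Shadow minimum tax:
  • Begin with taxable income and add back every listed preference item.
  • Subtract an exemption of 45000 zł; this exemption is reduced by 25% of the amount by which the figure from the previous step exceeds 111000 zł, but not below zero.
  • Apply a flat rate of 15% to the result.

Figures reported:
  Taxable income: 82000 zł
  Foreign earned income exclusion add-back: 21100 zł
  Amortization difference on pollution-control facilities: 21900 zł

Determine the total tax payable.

Shadow minimum tax:
  Adjusted income: 82000 zł + 21100 zł + 21900 zł = 125000 zł
  Exemption: 45000 zł − 25% × (125000 zł − 111000 zł) = 45000 zł − 3500 zł = 41500 zł
  Base: 125000 zł − 41500 zł = 83500 zł
  83500 zł × 15% = 12525 zł

Standard income tax:
  67000 zł × 11% = 7370 zł
  15000 zł × 16% = 2400 zł
  → 9770 zł

12525 zł > 9770 zł, so the shadow minimum tax is the binding amount.

12525 zł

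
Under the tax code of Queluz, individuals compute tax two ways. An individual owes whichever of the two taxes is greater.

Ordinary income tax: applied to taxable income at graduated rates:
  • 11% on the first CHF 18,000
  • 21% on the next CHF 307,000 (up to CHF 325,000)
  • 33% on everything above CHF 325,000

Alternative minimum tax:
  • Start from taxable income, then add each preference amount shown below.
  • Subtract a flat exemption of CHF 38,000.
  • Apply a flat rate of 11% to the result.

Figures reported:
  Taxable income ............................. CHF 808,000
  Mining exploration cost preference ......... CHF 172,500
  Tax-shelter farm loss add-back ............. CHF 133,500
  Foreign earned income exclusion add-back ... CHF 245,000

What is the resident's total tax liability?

Ordinary income tax:
  CHF 18,000 × 11% = CHF 1,980
  CHF 307,000 × 21% = CHF 64,470
  CHF 483,000 × 33% = CHF 159,390
  → CHF 225,840

Alternative minimum tax:
  Adjusted income: CHF 808,000 + CHF 172,500 + CHF 133,500 + CHF 245,000 = CHF 1,359,000
  Less exemption CHF 38,000 → base CHF 1,321,000
  CHF 1,321,000 × 11% = CHF 145,310

CHF 225,840 > CHF 145,310, so the ordinary income tax governs.

CHF 225,840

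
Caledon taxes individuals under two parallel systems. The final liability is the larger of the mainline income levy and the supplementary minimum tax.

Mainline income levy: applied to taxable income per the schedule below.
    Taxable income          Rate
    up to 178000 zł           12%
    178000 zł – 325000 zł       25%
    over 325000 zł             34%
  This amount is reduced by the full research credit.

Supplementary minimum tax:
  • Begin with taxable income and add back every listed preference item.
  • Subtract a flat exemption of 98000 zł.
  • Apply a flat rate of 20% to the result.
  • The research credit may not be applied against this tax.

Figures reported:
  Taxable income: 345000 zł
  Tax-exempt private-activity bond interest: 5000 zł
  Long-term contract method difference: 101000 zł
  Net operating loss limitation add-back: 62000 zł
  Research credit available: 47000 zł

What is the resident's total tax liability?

83000 zł

Supplementary minimum tax:
  Adjusted income: 345000 zł + 5000 zł + 101000 zł + 62000 zł = 513000 zł
  Less exemption 98000 zł → base 415000 zł
  415000 zł × 20% = 83000 zł

Mainline income levy:
  178000 zł × 12% = 21360 zł
  147000 zł × 25% = 36750 zł
  20000 zł × 34% = 6800 zł
  → 64910 zł
  Less research credit 47000 zł → 17910 zł

83000 zł > 17910 zł, so the supplementary minimum tax is the binding amount.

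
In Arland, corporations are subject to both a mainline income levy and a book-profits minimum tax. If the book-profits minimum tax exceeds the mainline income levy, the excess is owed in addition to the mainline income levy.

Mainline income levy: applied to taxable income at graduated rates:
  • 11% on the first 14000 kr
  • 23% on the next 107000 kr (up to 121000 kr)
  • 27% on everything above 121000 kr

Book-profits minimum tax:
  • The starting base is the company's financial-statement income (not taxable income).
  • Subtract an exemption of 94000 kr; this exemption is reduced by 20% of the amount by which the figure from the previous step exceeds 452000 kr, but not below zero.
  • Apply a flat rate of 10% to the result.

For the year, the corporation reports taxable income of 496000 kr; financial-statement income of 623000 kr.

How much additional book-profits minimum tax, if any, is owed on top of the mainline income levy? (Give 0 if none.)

0 kr

Mainline income levy:
  14000 kr × 11% = 1540 kr
  107000 kr × 23% = 24610 kr
  375000 kr × 27% = 101250 kr
  → 127400 kr

Book-profits minimum tax:
  Base (financial-statement income): 623000 kr
  Exemption: 94000 kr − 20% × (623000 kr − 452000 kr) = 94000 kr − 34200 kr = 59800 kr
  Base: 623000 kr − 59800 kr = 563200 kr
  563200 kr × 10% = 56320 kr

56320 kr ≤ 127400 kr, so no add-on is due.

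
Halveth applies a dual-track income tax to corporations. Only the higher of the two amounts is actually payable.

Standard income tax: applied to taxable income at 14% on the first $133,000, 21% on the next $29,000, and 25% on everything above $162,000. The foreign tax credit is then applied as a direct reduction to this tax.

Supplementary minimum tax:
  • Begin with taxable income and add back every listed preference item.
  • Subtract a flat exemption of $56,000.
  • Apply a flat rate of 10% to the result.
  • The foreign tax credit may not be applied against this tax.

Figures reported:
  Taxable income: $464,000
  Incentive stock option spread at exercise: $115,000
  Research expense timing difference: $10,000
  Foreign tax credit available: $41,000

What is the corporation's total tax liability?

$59,210

Supplementary minimum tax:
  Adjusted income: $464,000 + $115,000 + $10,000 = $589,000
  Less exemption $56,000 → base $533,000
  $533,000 × 10% = $53,300

Standard income tax:
  $133,000 × 14% = $18,620
  $29,000 × 21% = $6,090
  $302,000 × 25% = $75,500
  → $100,210
  Less foreign tax credit $41,000 → $59,210

$59,210 > $53,300, so the standard income tax governs.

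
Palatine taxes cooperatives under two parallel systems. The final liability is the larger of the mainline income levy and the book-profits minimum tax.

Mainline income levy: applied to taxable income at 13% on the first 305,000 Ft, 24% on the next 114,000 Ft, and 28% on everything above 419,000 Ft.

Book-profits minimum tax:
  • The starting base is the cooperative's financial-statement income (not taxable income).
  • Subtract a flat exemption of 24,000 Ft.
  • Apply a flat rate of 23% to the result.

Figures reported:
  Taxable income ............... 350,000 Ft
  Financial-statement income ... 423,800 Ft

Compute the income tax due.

Book-profits minimum tax:
  Base (financial-statement income): 423,800 Ft
  Less exemption 24,000 Ft → base 399,800 Ft
  399,800 Ft × 23% = 91,954 Ft

Mainline income levy:
  305,000 Ft × 13% = 39,650 Ft
  45,000 Ft × 24% = 10,800 Ft
  → 50,450 Ft

91,954 Ft > 50,450 Ft, so the book-profits minimum tax is the binding amount.

91,954 Ft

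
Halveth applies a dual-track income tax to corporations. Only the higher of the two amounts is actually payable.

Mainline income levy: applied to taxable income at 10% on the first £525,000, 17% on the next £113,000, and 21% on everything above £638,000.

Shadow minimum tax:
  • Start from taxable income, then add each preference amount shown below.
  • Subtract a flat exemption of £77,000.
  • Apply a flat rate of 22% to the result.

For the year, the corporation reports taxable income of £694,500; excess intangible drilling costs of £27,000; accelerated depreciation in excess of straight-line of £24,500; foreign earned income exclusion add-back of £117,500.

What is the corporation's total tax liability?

Mainline income levy:
  £525,000 × 10% = £52,500
  £113,000 × 17% = £19,210
  £56,500 × 21% = £11,865
  → £83,575

Shadow minimum tax:
  Adjusted income: £694,500 + £27,000 + £24,500 + £117,500 = £863,500
  Less exemption £77,000 → base £786,500
  £786,500 × 22% = £173,030

£173,030 > £83,575, so the shadow minimum tax is the binding amount.

£173,030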